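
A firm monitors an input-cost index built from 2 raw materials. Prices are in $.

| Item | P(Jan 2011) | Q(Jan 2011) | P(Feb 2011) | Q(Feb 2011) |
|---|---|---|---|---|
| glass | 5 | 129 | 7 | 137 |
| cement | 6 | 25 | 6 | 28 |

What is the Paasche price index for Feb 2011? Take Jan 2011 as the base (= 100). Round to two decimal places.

Paasche price index uses current-period quantities as weights.
ΣP(Feb 2011)·Q(Feb 2011) = 7×137 + 6×28 = 959 + 168 = 1127
ΣP(Jan 2011)·Q(Feb 2011) = 5×137 + 6×28 = 685 + 168 = 853
Index = 1127 / 853 × 100 = 132.1219

132.12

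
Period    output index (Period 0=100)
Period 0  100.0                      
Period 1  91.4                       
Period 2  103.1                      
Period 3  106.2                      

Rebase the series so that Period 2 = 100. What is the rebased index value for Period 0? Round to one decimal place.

Rebased(Period 0) = 100.0 / 103.1 × 100 = 96.9932

97.0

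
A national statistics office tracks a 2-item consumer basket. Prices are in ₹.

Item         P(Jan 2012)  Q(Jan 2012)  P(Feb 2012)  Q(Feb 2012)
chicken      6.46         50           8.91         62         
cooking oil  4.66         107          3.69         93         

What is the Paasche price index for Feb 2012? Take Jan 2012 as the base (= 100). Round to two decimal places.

Paasche price index uses current-period quantities as weights.
ΣP(Feb 2012)·Q(Feb 2012) = 8.91×62 + 3.69×93 = 552.42 + 343.17 = 895.59
ΣP(Jan 2012)·Q(Feb 2012) = 6.46×62 + 4.66×93 = 400.52 + 433.38 = 833.9
Index = 895.59 / 833.9 × 100 = 107.3978

107.40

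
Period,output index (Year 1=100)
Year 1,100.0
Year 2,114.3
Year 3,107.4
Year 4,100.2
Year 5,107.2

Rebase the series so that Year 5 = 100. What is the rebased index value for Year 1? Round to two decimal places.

Rebased(Year 1) = 100.0 / 107.2 × 100 = 93.2836

93.28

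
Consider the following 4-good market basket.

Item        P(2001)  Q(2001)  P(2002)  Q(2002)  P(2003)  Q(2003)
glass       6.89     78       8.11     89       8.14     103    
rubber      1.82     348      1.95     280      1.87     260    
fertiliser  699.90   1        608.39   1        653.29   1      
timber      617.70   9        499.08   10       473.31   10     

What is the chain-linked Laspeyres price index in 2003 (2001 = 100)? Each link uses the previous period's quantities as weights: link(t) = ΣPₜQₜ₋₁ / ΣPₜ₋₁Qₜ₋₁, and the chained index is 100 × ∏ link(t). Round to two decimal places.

83.37

Link 2001→2002:
ΣP(2002)Q(2001) = 8.11×78 + 1.95×348 + 608.39×1 + 499.08×9 = 632.58 + 678.6 + 608.39 + 4491.72 = 6411.29
ΣP(2001)Q(2001) = 6.89×78 + 1.82×348 + 699.90×1 + 617.70×9 = 537.42 + 633.36 + 699.9 + 5559.3 = 7429.98
link = 6411.29/7429.98 = 0.862895
Link 2002→2003:
ΣP(2003)Q(2002) = 8.14×89 + 1.87×280 + 653.29×1 + 473.31×10 = 724.46 + 523.6 + 653.29 + 4733.1 = 6634.45
ΣP(2002)Q(2002) = 8.11×89 + 1.95×280 + 608.39×1 + 499.08×10 = 721.79 + 546 + 608.39 + 4990.8 = 6866.98
link = 6634.45/6866.98 = 0.966138
Chained index = 100 × 0.862895 × 0.966138 = 83.3675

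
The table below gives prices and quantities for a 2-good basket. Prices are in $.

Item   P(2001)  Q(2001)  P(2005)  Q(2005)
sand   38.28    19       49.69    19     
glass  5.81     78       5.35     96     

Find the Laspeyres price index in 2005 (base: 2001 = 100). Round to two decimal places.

Laspeyres price index uses base-period quantities as weights.
ΣP(2005)·Q(2001) = 49.69×19 + 5.35×78 = 944.11 + 417.3 = 1361.41
ΣP(2001)·Q(2001) = 38.28×19 + 5.81×78 = 727.32 + 453.18 = 1180.5
Index = 1361.41 / 1180.5 × 100 = 115.3249

115.32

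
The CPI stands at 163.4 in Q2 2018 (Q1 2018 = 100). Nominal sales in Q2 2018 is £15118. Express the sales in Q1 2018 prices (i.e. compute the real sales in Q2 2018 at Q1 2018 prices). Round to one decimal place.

Real = Nominal ÷ (Index/100) = 15118 ÷ (163.4/100)
     = 15118 ÷ 1.634 = 9252.1420

9252.1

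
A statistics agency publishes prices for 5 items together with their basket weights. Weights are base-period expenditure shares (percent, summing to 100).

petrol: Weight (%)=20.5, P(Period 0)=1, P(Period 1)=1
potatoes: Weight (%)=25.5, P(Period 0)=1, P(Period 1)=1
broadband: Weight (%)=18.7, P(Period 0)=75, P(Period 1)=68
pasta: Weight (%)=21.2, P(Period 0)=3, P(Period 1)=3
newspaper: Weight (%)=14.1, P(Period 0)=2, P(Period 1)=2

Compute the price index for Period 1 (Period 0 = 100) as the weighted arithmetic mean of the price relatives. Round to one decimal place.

98.3

petrol: 20.5 × (1/1) = 20.5 × 1.000000 = 20.5000
potatoes: 25.5 × (1/1) = 25.5 × 1.000000 = 25.5000
broadband: 18.7 × (68/75) = 18.7 × 0.906667 = 16.9547
pasta: 21.2 × (3/3) = 21.2 × 1.000000 = 21.2000
newspaper: 14.1 × (2/2) = 14.1 × 1.000000 = 14.1000
Index = Σ wᵢ·(p₁ᵢ/p₀ᵢ) = 20.5000 + 25.5000 + 16.9547 + 21.2000 + 14.1000 = 98.2547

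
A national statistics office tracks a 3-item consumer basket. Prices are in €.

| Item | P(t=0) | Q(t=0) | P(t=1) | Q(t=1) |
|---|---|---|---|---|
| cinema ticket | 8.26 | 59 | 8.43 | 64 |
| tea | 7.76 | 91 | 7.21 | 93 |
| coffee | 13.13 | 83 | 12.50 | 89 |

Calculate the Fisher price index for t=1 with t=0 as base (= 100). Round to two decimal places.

Laspeyres component (base-period weights):
ΣP(t=1)Q(t=0) = 8.43×59 + 7.21×91 + 12.50×83 = 497.37 + 656.11 + 1037.5 = 2190.98
ΣP(t=0)Q(t=0) = 8.26×59 + 7.76×91 + 13.13×83 = 487.34 + 706.16 + 1089.79 = 2283.29
L = 2190.98 / 2283.29 × 100 = 95.9571
Paasche component (current-period weights):
ΣP(t=1)Q(t=1) = 8.43×64 + 7.21×93 + 12.50×89 = 539.52 + 670.53 + 1112.5 = 2322.55
ΣP(t=0)Q(t=1) = 8.26×64 + 7.76×93 + 13.13×89 = 528.64 + 721.68 + 1168.57 = 2418.89
P = 2322.55 / 2418.89 × 100 = 96.0172
Fisher = √(L × P) = √(95.9571 × 96.0172) = 95.9872

95.99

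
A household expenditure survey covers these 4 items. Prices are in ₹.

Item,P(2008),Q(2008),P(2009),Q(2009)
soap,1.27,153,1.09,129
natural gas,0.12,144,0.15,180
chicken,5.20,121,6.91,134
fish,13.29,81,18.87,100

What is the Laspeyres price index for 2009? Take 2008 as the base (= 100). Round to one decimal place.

Laspeyres price index uses base-period quantities as weights.
ΣP(2009)·Q(2008) = 1.09×153 + 0.15×144 + 6.91×121 + 18.87×81 = 166.77 + 21.6 + 836.11 + 1528.47 = 2552.95
ΣP(2008)·Q(2008) = 1.27×153 + 0.12×144 + 5.20×121 + 13.29×81 = 194.31 + 17.28 + 629.2 + 1076.49 = 1917.28
Index = 2552.95 / 1917.28 × 100 = 133.1548

133.2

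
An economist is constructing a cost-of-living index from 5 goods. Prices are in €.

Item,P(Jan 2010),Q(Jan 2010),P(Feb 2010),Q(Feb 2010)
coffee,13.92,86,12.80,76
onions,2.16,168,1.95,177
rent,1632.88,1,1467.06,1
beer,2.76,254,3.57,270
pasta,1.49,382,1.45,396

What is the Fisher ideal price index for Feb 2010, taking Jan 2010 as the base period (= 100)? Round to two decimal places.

Laspeyres component (base-period weights):
ΣP(Feb 2010)Q(Jan 2010) = 12.80×86 + 1.95×168 + 1467.06×1 + 3.57×254 + 1.45×382 = 1100.8 + 327.6 + 1467.06 + 906.78 + 553.9 = 4356.14
ΣP(Jan 2010)Q(Jan 2010) = 13.92×86 + 2.16×168 + 1632.88×1 + 2.76×254 + 1.49×382 = 1197.12 + 362.88 + 1632.88 + 701.04 + 569.18 = 4463.1
L = 4356.14 / 4463.1 × 100 = 97.6035
Paasche component (current-period weights):
ΣP(Feb 2010)Q(Feb 2010) = 12.80×76 + 1.95×177 + 1467.06×1 + 3.57×270 + 1.45×396 = 972.8 + 345.15 + 1467.06 + 963.9 + 574.2 = 4323.11
ΣP(Jan 2010)Q(Feb 2010) = 13.92×76 + 2.16×177 + 1632.88×1 + 2.76×270 + 1.49×396 = 1057.92 + 382.32 + 1632.88 + 745.2 + 590.04 = 4408.36
P = 4323.11 / 4408.36 × 100 = 98.0662
Fisher = √(L × P) = √(97.6035 × 98.0662) = 97.8345

97.83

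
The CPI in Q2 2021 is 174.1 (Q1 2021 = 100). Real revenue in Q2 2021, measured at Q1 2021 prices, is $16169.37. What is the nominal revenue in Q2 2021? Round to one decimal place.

Nominal = Real × (Index/100) = 16169.37 × (174.1/100)
        = 16169.37 × 1.741 = 28150.8732

28150.9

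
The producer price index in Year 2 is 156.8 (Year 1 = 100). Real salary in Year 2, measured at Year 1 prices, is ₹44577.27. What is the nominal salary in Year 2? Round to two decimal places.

Nominal = Real × (Index/100) = 44577.27 × (156.8/100)
        = 44577.27 × 1.568 = 69897.1594

69897.16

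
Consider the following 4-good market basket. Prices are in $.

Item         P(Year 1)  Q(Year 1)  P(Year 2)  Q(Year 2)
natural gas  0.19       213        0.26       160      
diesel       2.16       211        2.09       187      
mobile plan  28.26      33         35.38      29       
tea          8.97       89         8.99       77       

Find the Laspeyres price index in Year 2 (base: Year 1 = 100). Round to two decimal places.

Laspeyres price index uses base-period quantities as weights.
ΣP(Year 2)·Q(Year 1) = 0.26×213 + 2.09×211 + 35.38×33 + 8.99×89 = 55.38 + 440.99 + 1167.54 + 800.11 = 2464.02
ΣP(Year 1)·Q(Year 1) = 0.19×213 + 2.16×211 + 28.26×33 + 8.97×89 = 40.47 + 455.76 + 932.58 + 798.33 = 2227.14
Index = 2464.02 / 2227.14 × 100 = 110.6361

110.64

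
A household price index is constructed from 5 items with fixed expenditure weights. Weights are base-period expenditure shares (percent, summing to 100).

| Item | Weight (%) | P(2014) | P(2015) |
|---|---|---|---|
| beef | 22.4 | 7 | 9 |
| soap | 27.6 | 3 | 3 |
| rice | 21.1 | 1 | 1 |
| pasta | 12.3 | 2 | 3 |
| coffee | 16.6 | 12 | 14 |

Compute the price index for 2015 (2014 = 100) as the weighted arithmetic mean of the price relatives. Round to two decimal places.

beef: 22.4 × (9/7) = 22.4 × 1.285714 = 28.8000
soap: 27.6 × (3/3) = 27.6 × 1.000000 = 27.6000
rice: 21.1 × (1/1) = 21.1 × 1.000000 = 21.1000
pasta: 12.3 × (3/2) = 12.3 × 1.500000 = 18.4500
coffee: 16.6 × (14/12) = 16.6 × 1.166667 = 19.3667
Index = Σ wᵢ·(p₁ᵢ/p₀ᵢ) = 28.8000 + 27.6000 + 21.1000 + 18.4500 + 19.3667 = 115.3167

115.32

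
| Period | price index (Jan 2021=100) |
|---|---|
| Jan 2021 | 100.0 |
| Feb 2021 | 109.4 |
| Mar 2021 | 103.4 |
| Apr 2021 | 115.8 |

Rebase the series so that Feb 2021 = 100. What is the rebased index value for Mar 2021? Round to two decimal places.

Rebased(Mar 2021) = 103.4 / 109.4 × 100 = 94.5155

94.52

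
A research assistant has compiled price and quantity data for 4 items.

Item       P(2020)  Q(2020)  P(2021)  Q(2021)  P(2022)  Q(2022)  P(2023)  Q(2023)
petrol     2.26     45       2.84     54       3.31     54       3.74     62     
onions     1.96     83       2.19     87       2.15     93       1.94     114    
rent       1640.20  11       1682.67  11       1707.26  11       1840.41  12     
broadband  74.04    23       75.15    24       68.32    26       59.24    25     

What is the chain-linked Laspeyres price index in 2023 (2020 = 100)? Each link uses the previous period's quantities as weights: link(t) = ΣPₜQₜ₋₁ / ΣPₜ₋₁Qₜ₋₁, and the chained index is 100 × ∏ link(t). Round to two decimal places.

109.41

Link 2020→2021:
ΣP(2021)Q(2020) = 2.84×45 + 2.19×83 + 1682.67×11 + 75.15×23 = 127.8 + 181.77 + 18509.37 + 1728.45 = 20547.39
ΣP(2020)Q(2020) = 2.26×45 + 1.96×83 + 1640.20×11 + 74.04×23 = 101.7 + 162.68 + 18042.2 + 1702.92 = 20009.5
link = 20547.39/20009.5 = 1.026882
Link 2021→2022:
ΣP(2022)Q(2021) = 3.31×54 + 2.15×87 + 1707.26×11 + 68.32×24 = 178.74 + 187.05 + 18779.86 + 1639.68 = 20785.33
ΣP(2021)Q(2021) = 2.84×54 + 2.19×87 + 1682.67×11 + 75.15×24 = 153.36 + 190.53 + 18509.37 + 1803.6 = 20656.86
link = 20785.33/20656.86 = 1.006219
Link 2022→2023:
ΣP(2023)Q(2022) = 3.74×54 + 1.94×93 + 1840.41×11 + 59.24×26 = 201.96 + 180.42 + 20244.51 + 1540.24 = 22167.13
ΣP(2022)Q(2022) = 3.31×54 + 2.15×93 + 1707.26×11 + 68.32×26 = 178.74 + 199.95 + 18779.86 + 1776.32 = 20934.87
link = 22167.13/20934.87 = 1.058862
Chained index = 100 × 1.026882 × 1.006219 × 1.058862 = 109.4088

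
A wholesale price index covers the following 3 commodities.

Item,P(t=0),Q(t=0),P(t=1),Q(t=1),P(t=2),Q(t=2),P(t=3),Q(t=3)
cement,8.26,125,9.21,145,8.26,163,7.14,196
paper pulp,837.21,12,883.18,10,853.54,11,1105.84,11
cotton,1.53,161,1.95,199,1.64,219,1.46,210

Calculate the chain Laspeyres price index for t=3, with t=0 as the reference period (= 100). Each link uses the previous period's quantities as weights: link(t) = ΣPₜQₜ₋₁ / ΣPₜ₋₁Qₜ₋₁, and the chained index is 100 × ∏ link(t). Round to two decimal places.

124.88

Link t=0→t=1:
ΣP(t=1)Q(t=0) = 9.21×125 + 883.18×12 + 1.95×161 = 1151.25 + 10598.16 + 313.95 = 12063.36
ΣP(t=0)Q(t=0) = 8.26×125 + 837.21×12 + 1.53×161 = 1032.5 + 10046.52 + 246.33 = 11325.35
link = 12063.36/11325.35 = 1.065164
Link t=1→t=2:
ΣP(t=2)Q(t=1) = 8.26×145 + 853.54×10 + 1.64×199 = 1197.7 + 8535.4 + 326.36 = 10059.46
ΣP(t=1)Q(t=1) = 9.21×145 + 883.18×10 + 1.95×199 = 1335.45 + 8831.8 + 388.05 = 10555.3
link = 10059.46/10555.3 = 0.953025
Link t=2→t=3:
ΣP(t=3)Q(t=2) = 7.14×163 + 1105.84×11 + 1.46×219 = 1163.82 + 12164.24 + 319.74 = 13647.8
ΣP(t=2)Q(t=2) = 8.26×163 + 853.54×11 + 1.64×219 = 1346.38 + 9388.94 + 359.16 = 11094.48
link = 13647.8/11094.48 = 1.230143
Chained index = 100 × 1.065164 × 0.953025 × 1.230143 = 124.8753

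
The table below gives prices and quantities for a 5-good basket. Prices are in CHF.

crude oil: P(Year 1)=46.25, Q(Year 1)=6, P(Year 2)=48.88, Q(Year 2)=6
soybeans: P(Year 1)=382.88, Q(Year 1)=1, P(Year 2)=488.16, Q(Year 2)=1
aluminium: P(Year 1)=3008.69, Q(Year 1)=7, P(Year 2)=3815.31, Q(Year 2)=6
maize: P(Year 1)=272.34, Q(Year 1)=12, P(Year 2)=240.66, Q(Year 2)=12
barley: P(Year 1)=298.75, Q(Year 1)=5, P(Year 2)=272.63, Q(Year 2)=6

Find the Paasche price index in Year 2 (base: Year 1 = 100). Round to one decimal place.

118.6

Paasche price index uses current-period quantities as weights.
ΣP(Year 2)·Q(Year 2) = 48.88×6 + 488.16×1 + 3815.31×6 + 240.66×12 + 272.63×6 = 293.28 + 488.16 + 22891.86 + 2887.92 + 1635.78 = 28197
ΣP(Year 1)·Q(Year 2) = 46.25×6 + 382.88×1 + 3008.69×6 + 272.34×12 + 298.75×6 = 277.5 + 382.88 + 18052.14 + 3268.08 + 1792.5 = 23773.1
Index = 28197 / 23773.1 × 100 = 118.6088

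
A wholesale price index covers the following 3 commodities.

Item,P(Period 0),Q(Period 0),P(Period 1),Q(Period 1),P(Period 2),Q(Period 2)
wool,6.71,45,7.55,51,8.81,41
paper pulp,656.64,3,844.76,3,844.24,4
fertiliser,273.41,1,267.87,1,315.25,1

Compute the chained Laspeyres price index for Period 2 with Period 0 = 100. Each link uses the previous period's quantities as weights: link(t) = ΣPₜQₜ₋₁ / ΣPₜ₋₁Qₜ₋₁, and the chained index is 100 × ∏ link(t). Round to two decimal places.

Link Period 0→Period 1:
ΣP(Period 1)Q(Period 0) = 7.55×45 + 844.76×3 + 267.87×1 = 339.75 + 2534.28 + 267.87 = 3141.9
ΣP(Period 0)Q(Period 0) = 6.71×45 + 656.64×3 + 273.41×1 = 301.95 + 1969.92 + 273.41 = 2545.28
link = 3141.9/2545.28 = 1.234403
Link Period 1→Period 2:
ΣP(Period 2)Q(Period 1) = 8.81×51 + 844.24×3 + 315.25×1 = 449.31 + 2532.72 + 315.25 = 3297.28
ΣP(Period 1)Q(Period 1) = 7.55×51 + 844.76×3 + 267.87×1 = 385.05 + 2534.28 + 267.87 = 3187.2
link = 3297.28/3187.2 = 1.034538
Chained index = 100 × 1.234403 × 1.034538 = 127.7036

127.70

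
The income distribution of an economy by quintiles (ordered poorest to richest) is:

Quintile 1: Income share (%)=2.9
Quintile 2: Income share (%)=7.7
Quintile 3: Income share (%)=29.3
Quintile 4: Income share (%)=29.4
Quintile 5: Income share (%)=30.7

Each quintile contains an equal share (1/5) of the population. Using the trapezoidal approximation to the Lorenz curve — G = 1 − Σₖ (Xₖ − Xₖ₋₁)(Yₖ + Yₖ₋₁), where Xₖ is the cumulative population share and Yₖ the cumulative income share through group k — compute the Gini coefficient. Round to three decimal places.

Cumulative income shares Yₖ: 0.0290, 0.1060, 0.3990, 0.6930, 1.0000
Σ (Xₖ−Xₖ₋₁)(Yₖ+Yₖ₋₁) = (1/5)(0.0290+0.0000) + (1/5)(0.1060+0.0290) + (1/5)(0.3990+0.1060) + (1/5)(0.6930+0.3990) + (1/5)(1.0000+0.6930)
  = 0.0058 + 0.0270 + 0.1010 + 0.2184 + 0.3386 = 0.6908
G = 1 − 0.6908 = 0.3092

0.309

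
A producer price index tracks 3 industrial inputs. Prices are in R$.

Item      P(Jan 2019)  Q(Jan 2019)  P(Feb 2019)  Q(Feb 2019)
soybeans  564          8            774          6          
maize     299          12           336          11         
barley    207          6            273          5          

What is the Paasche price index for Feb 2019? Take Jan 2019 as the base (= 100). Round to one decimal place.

Paasche price index uses current-period quantities as weights.
ΣP(Feb 2019)·Q(Feb 2019) = 774×6 + 336×11 + 273×5 = 4644 + 3696 + 1365 = 9705
ΣP(Jan 2019)·Q(Feb 2019) = 564×6 + 299×11 + 207×5 = 3384 + 3289 + 1035 = 7708
Index = 9705 / 7708 × 100 = 125.9081

125.9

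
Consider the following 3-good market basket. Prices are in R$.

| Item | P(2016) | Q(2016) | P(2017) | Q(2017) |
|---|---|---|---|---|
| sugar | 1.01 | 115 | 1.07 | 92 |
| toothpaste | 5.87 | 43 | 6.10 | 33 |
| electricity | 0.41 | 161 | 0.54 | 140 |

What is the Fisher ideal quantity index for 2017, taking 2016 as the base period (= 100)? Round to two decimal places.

79.32

Laspeyres component (base-period weights):
ΣP(2016)Q(2017) = 1.01×92 + 5.87×33 + 0.41×140 = 92.92 + 193.71 + 57.4 = 344.03
ΣP(2016)Q(2016) = 1.01×115 + 5.87×43 + 0.41×161 = 116.15 + 252.41 + 66.01 = 434.57
L = 344.03 / 434.57 × 100 = 79.1656
Paasche component (current-period weights):
ΣP(2017)Q(2017) = 1.07×92 + 6.10×33 + 0.54×140 = 98.44 + 201.3 + 75.6 = 375.34
ΣP(2017)Q(2016) = 1.07×115 + 6.10×43 + 0.54×161 = 123.05 + 262.3 + 86.94 = 472.29
P = 375.34 / 472.29 × 100 = 79.4724
Fisher = √(L × P) = √(79.1656 × 79.4724) = 79.3188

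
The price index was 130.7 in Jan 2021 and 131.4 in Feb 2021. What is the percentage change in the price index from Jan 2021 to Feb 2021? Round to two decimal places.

Change = (131.4 − 130.7) / 130.7 × 100
       = 0.7 / 130.7 × 100 = 0.5356%

0.54%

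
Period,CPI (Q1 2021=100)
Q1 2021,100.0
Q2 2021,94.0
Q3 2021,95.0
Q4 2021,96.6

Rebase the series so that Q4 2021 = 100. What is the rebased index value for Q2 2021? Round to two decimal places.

Rebased(Q2 2021) = 94.0 / 96.6 × 100 = 97.3085

97.31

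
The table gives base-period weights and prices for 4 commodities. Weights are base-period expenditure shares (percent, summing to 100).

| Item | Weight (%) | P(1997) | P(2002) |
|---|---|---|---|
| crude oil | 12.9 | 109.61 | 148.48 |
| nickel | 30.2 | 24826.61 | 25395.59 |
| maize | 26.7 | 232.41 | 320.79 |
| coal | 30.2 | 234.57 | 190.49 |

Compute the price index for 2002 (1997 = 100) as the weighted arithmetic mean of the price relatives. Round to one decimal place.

109.7

crude oil: 12.9 × (148.48/109.61) = 12.9 × 1.354621 = 17.4746
nickel: 30.2 × (25395.59/24826.61) = 30.2 × 1.022918 = 30.8921
maize: 26.7 × (320.79/232.41) = 26.7 × 1.380276 = 36.8534
coal: 30.2 × (190.49/234.57) = 30.2 × 0.812082 = 24.5249
Index = Σ wᵢ·(p₁ᵢ/p₀ᵢ) = 17.4746 + 30.8921 + 36.8534 + 24.5249 = 109.7450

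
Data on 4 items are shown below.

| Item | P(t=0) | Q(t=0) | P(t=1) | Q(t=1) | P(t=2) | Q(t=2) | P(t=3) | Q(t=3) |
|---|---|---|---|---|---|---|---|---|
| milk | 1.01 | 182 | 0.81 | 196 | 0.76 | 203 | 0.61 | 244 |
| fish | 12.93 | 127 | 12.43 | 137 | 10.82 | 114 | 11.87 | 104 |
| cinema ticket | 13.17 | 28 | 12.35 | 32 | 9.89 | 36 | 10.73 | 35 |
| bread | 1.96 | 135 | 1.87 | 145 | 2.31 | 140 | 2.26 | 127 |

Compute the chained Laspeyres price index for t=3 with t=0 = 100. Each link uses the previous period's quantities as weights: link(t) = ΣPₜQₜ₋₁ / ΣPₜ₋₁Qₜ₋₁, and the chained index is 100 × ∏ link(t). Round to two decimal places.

89.98

Link t=0→t=1:
ΣP(t=1)Q(t=0) = 0.81×182 + 12.43×127 + 12.35×28 + 1.87×135 = 147.42 + 1578.61 + 345.8 + 252.45 = 2324.28
ΣP(t=0)Q(t=0) = 1.01×182 + 12.93×127 + 13.17×28 + 1.96×135 = 183.82 + 1642.11 + 368.76 + 264.6 = 2459.29
link = 2324.28/2459.29 = 0.945102
Link t=1→t=2:
ΣP(t=2)Q(t=1) = 0.76×196 + 10.82×137 + 9.89×32 + 2.31×145 = 148.96 + 1482.34 + 316.48 + 334.95 = 2282.73
ΣP(t=1)Q(t=1) = 0.81×196 + 12.43×137 + 12.35×32 + 1.87×145 = 158.76 + 1702.91 + 395.2 + 271.15 = 2528.02
link = 2282.73/2528.02 = 0.902971
Link t=2→t=3:
ΣP(t=3)Q(t=2) = 0.61×203 + 11.87×114 + 10.73×36 + 2.26×140 = 123.83 + 1353.18 + 386.28 + 316.4 = 2179.69
ΣP(t=2)Q(t=2) = 0.76×203 + 10.82×114 + 9.89×36 + 2.31×140 = 154.28 + 1233.48 + 356.04 + 323.4 = 2067.2
link = 2179.69/2067.2 = 1.054417
Chained index = 100 × 0.945102 × 0.902971 × 1.054417 = 89.9839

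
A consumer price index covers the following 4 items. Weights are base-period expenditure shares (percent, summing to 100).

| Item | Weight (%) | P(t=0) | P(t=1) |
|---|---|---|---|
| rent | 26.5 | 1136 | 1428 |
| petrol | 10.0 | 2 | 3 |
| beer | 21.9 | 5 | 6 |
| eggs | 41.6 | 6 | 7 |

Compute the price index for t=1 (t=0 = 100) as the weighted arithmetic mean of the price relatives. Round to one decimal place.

123.1

rent: 26.5 × (1428/1136) = 26.5 × 1.257042 = 33.3116
petrol: 10.0 × (3/2) = 10.0 × 1.500000 = 15.0000
beer: 21.9 × (6/5) = 21.9 × 1.200000 = 26.2800
eggs: 41.6 × (7/6) = 41.6 × 1.166667 = 48.5333
Index = Σ wᵢ·(p₁ᵢ/p₀ᵢ) = 33.3116 + 15.0000 + 26.2800 + 48.5333 = 123.1250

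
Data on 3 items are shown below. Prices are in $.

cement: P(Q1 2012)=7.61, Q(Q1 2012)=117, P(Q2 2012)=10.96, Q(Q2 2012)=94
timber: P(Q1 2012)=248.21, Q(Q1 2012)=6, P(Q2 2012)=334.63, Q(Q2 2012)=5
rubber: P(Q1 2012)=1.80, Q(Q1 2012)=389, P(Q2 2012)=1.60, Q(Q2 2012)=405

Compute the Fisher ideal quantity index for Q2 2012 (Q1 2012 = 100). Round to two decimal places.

86.42

Laspeyres component (base-period weights):
ΣP(Q1 2012)Q(Q2 2012) = 7.61×94 + 248.21×5 + 1.80×405 = 715.34 + 1241.05 + 729 = 2685.39
ΣP(Q1 2012)Q(Q1 2012) = 7.61×117 + 248.21×6 + 1.80×389 = 890.37 + 1489.26 + 700.2 = 3079.83
L = 2685.39 / 3079.83 × 100 = 87.1928
Paasche component (current-period weights):
ΣP(Q2 2012)Q(Q2 2012) = 10.96×94 + 334.63×5 + 1.60×405 = 1030.24 + 1673.15 + 648 = 3351.39
ΣP(Q2 2012)Q(Q1 2012) = 10.96×117 + 334.63×6 + 1.60×389 = 1282.32 + 2007.78 + 622.4 = 3912.5
P = 3351.39 / 3912.5 × 100 = 85.6585
Fisher = √(L × P) = √(87.1928 × 85.6585) = 86.4223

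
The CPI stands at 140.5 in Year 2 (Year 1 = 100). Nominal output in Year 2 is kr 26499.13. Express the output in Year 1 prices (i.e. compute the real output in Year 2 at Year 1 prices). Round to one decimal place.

18860.6

Real = Nominal ÷ (Index/100) = 26499.13 ÷ (140.5/100)
     = 26499.13 ÷ 1.405 = 18860.5907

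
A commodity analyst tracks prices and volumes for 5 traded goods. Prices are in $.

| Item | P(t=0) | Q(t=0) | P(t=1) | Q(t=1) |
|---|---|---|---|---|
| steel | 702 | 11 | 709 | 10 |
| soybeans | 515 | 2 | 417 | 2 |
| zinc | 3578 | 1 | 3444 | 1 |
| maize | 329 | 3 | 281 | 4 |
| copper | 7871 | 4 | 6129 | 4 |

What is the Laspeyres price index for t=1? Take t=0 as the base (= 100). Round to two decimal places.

Laspeyres price index uses base-period quantities as weights.
ΣP(t=1)·Q(t=0) = 709×11 + 417×2 + 3444×1 + 281×3 + 6129×4 = 7799 + 834 + 3444 + 843 + 24516 = 37436
ΣP(t=0)·Q(t=0) = 702×11 + 515×2 + 3578×1 + 329×3 + 7871×4 = 7722 + 1030 + 3578 + 987 + 31484 = 44801
Index = 37436 / 44801 × 100 = 83.5606

83.56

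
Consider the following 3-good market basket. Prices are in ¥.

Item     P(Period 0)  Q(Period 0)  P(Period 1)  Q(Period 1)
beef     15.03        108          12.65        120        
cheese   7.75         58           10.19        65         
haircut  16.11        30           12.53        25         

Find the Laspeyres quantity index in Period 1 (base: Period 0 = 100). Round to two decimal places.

Laspeyres quantity index uses base-period prices as weights.
ΣP(Period 0)·Q(Period 1) = 15.03×120 + 7.75×65 + 16.11×25 = 1803.6 + 503.75 + 402.75 = 2710.1
ΣP(Period 0)·Q(Period 0) = 15.03×108 + 7.75×58 + 16.11×30 = 1623.24 + 449.5 + 483.3 = 2556.04
Index = 2710.1 / 2556.04 × 100 = 106.0273

106.03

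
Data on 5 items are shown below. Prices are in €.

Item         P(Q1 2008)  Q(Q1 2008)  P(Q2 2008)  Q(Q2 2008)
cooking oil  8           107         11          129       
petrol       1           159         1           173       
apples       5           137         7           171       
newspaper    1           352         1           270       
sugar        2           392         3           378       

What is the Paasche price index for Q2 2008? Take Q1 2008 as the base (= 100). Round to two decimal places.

Paasche price index uses current-period quantities as weights.
ΣP(Q2 2008)·Q(Q2 2008) = 11×129 + 1×173 + 7×171 + 1×270 + 3×378 = 1419 + 173 + 1197 + 270 + 1134 = 4193
ΣP(Q1 2008)·Q(Q2 2008) = 8×129 + 1×173 + 5×171 + 1×270 + 2×378 = 1032 + 173 + 855 + 270 + 756 = 3086
Index = 4193 / 3086 × 100 = 135.8717

135.87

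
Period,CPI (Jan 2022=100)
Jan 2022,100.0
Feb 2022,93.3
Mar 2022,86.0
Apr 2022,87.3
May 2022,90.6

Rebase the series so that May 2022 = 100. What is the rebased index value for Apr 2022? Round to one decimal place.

96.4

Rebased(Apr 2022) = 87.3 / 90.6 × 100 = 96.3576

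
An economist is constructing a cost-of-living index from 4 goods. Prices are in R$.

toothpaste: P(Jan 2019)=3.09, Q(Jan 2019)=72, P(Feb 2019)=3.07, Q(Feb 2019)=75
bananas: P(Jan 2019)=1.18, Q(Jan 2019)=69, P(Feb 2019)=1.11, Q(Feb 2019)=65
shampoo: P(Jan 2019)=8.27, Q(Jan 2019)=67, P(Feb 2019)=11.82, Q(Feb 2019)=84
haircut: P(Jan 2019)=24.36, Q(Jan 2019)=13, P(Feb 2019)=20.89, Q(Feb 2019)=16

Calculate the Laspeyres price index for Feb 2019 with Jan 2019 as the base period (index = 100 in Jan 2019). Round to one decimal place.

115.9

Laspeyres price index uses base-period quantities as weights.
ΣP(Feb 2019)·Q(Jan 2019) = 3.07×72 + 1.11×69 + 11.82×67 + 20.89×13 = 221.04 + 76.59 + 791.94 + 271.57 = 1361.14
ΣP(Jan 2019)·Q(Jan 2019) = 3.09×72 + 1.18×69 + 8.27×67 + 24.36×13 = 222.48 + 81.42 + 554.09 + 316.68 = 1174.67
Index = 1361.14 / 1174.67 × 100 = 115.8742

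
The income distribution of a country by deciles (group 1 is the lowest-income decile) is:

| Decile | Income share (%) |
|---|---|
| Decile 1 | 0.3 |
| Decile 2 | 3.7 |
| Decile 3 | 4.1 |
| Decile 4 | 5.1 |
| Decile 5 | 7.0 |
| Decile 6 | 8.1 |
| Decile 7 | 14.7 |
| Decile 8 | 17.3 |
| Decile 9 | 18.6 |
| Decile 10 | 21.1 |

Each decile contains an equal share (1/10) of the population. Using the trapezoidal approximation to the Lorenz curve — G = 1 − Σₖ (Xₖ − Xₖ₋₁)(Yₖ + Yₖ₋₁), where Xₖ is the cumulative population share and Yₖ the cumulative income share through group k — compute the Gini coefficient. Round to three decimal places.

0.387

Cumulative income shares Yₖ: 0.0030, 0.0400, 0.0810, 0.1320, 0.2020, 0.2830, 0.4300, 0.6030, 0.7890, 1.0000
Σ (Xₖ−Xₖ₋₁)(Yₖ+Yₖ₋₁) = (1/10)(0.0030+0.0000) + (1/10)(0.0400+0.0030) + (1/10)(0.0810+0.0400) + (1/10)(0.1320+0.0810) + (1/10)(0.2020+0.1320) + (1/10)(0.2830+0.2020) + (1/10)(0.4300+0.2830) + (1/10)(0.6030+0.4300) + (1/10)(0.7890+0.6030) + (1/10)(1.0000+0.7890)
  = 0.0003 + 0.0043 + 0.0121 + 0.0213 + 0.0334 + 0.0485 + 0.0713 + 0.1033 + 0.1392 + 0.1789 = 0.6126
G = 1 − 0.6126 = 0.3874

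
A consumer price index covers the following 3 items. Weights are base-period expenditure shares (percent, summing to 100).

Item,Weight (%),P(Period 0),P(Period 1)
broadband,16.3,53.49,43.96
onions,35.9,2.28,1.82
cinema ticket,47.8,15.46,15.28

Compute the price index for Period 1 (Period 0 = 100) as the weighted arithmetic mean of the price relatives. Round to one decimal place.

broadband: 16.3 × (43.96/53.49) = 16.3 × 0.821836 = 13.3959
onions: 35.9 × (1.82/2.28) = 35.9 × 0.798246 = 28.6570
cinema ticket: 47.8 × (15.28/15.46) = 47.8 × 0.988357 = 47.2435
Index = Σ wᵢ·(p₁ᵢ/p₀ᵢ) = 13.3959 + 28.6570 + 47.2435 = 89.2964

89.3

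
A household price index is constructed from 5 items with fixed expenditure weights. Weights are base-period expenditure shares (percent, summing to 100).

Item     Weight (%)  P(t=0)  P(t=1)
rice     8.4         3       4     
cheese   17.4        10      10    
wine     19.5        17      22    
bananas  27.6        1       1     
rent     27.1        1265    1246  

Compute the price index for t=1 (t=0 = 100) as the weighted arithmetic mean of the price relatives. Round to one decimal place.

108.1

rice: 8.4 × (4/3) = 8.4 × 1.333333 = 11.2000
cheese: 17.4 × (10/10) = 17.4 × 1.000000 = 17.4000
wine: 19.5 × (22/17) = 19.5 × 1.294118 = 25.2353
bananas: 27.6 × (1/1) = 27.6 × 1.000000 = 27.6000
rent: 27.1 × (1246/1265) = 27.1 × 0.984980 = 26.6930
Index = Σ wᵢ·(p₁ᵢ/p₀ᵢ) = 11.2000 + 17.4000 + 25.2353 + 27.6000 + 26.6930 = 108.1283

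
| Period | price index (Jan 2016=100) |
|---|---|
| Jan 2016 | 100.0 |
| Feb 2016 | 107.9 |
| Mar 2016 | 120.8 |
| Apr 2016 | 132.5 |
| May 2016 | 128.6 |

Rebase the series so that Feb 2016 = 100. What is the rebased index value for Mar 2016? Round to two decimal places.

111.96

Rebased(Mar 2016) = 120.8 / 107.9 × 100 = 111.9555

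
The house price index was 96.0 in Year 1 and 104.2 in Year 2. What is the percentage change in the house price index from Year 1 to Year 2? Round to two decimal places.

Change = (104.2 − 96.0) / 96.0 × 100
       = 8.2 / 96.0 × 100 = 8.5417%

8.54%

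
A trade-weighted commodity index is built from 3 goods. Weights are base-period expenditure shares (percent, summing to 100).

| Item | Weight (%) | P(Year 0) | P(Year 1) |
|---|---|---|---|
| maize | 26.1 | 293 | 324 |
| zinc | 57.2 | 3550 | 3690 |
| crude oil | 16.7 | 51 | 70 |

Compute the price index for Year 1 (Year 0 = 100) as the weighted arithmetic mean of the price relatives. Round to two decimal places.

111.24

maize: 26.1 × (324/293) = 26.1 × 1.105802 = 28.8614
zinc: 57.2 × (3690/3550) = 57.2 × 1.039437 = 59.4558
crude oil: 16.7 × (70/51) = 16.7 × 1.372549 = 22.9216
Index = Σ wᵢ·(p₁ᵢ/p₀ᵢ) = 28.8614 + 59.4558 + 22.9216 = 111.2388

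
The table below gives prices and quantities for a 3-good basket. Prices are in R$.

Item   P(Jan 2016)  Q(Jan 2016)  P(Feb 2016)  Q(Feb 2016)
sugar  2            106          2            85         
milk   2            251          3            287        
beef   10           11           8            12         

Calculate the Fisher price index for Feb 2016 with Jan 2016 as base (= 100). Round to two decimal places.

129.11

Laspeyres component (base-period weights):
ΣP(Feb 2016)Q(Jan 2016) = 2×106 + 3×251 + 8×11 = 212 + 753 + 88 = 1053
ΣP(Jan 2016)Q(Jan 2016) = 2×106 + 2×251 + 10×11 = 212 + 502 + 110 = 824
L = 1053 / 824 × 100 = 127.7913
Paasche component (current-period weights):
ΣP(Feb 2016)Q(Feb 2016) = 2×85 + 3×287 + 8×12 = 170 + 861 + 96 = 1127
ΣP(Jan 2016)Q(Feb 2016) = 2×85 + 2×287 + 10×12 = 170 + 574 + 120 = 864
P = 1127 / 864 × 100 = 130.4398
Fisher = √(L × P) = √(127.7913 × 130.4398) = 129.1087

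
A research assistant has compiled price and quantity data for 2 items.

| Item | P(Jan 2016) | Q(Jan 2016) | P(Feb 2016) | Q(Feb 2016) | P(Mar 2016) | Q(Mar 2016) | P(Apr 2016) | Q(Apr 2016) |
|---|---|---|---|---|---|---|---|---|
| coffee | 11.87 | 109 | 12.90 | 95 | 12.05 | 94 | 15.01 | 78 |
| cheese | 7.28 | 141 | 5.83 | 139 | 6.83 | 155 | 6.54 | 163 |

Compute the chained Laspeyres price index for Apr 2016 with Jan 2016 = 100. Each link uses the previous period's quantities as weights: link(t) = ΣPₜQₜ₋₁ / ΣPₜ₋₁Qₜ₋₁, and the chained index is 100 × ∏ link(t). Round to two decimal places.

Link Jan 2016→Feb 2016:
ΣP(Feb 2016)Q(Jan 2016) = 12.90×109 + 5.83×141 = 1406.1 + 822.03 = 2228.13
ΣP(Jan 2016)Q(Jan 2016) = 11.87×109 + 7.28×141 = 1293.83 + 1026.48 = 2320.31
link = 2228.13/2320.31 = 0.960273
Link Feb 2016→Mar 2016:
ΣP(Mar 2016)Q(Feb 2016) = 12.05×95 + 6.83×139 = 1144.75 + 949.37 = 2094.12
ΣP(Feb 2016)Q(Feb 2016) = 12.90×95 + 5.83×139 = 1225.5 + 810.37 = 2035.87
link = 2094.12/2035.87 = 1.028612
Link Mar 2016→Apr 2016:
ΣP(Apr 2016)Q(Mar 2016) = 15.01×94 + 6.54×155 = 1410.94 + 1013.7 = 2424.64
ΣP(Mar 2016)Q(Mar 2016) = 12.05×94 + 6.83×155 = 1132.7 + 1058.65 = 2191.35
link = 2424.64/2191.35 = 1.106459
Chained index = 100 × 0.960273 × 1.028612 × 1.106459 = 109.2903

109.29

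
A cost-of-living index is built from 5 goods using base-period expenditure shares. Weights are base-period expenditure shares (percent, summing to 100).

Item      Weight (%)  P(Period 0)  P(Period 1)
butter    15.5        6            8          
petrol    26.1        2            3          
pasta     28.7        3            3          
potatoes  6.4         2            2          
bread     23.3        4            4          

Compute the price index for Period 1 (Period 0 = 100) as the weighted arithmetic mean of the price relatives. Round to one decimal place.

butter: 15.5 × (8/6) = 15.5 × 1.333333 = 20.6667
petrol: 26.1 × (3/2) = 26.1 × 1.500000 = 39.1500
pasta: 28.7 × (3/3) = 28.7 × 1.000000 = 28.7000
potatoes: 6.4 × (2/2) = 6.4 × 1.000000 = 6.4000
bread: 23.3 × (4/4) = 23.3 × 1.000000 = 23.3000
Index = Σ wᵢ·(p₁ᵢ/p₀ᵢ) = 20.6667 + 39.1500 + 28.7000 + 6.4000 + 23.3000 = 118.2167

118.2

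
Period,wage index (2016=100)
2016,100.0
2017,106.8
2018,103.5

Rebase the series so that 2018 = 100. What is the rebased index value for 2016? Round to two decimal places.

96.62

Rebased(2016) = 100.0 / 103.5 × 100 = 96.6184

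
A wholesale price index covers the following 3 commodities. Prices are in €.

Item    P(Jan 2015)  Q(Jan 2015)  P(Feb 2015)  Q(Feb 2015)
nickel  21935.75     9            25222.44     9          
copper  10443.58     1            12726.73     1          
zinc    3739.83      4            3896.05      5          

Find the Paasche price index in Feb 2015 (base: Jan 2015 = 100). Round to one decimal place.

114.4

Paasche price index uses current-period quantities as weights.
ΣP(Feb 2015)·Q(Feb 2015) = 25222.44×9 + 12726.73×1 + 3896.05×5 = 227001.96 + 12726.73 + 19480.25 = 259208.94
ΣP(Jan 2015)·Q(Feb 2015) = 21935.75×9 + 10443.58×1 + 3739.83×5 = 197421.75 + 10443.58 + 18699.15 = 226564.48
Index = 259208.94 / 226564.48 × 100 = 114.4085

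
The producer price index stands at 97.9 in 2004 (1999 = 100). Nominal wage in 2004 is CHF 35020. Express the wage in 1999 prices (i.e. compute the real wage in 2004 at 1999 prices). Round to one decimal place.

Real = Nominal ÷ (Index/100) = 35020 ÷ (97.9/100)
     = 35020 ÷ 0.979 = 35771.1951

35771.2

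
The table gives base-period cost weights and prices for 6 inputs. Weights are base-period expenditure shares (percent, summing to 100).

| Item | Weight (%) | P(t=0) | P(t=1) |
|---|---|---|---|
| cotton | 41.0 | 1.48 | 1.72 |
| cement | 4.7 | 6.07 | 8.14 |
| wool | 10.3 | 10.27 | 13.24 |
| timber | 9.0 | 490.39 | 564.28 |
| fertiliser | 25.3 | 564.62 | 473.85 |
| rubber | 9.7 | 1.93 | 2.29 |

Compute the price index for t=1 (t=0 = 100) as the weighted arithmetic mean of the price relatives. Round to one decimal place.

110.3

cotton: 41.0 × (1.72/1.48) = 41.0 × 1.162162 = 47.6486
cement: 4.7 × (8.14/6.07) = 4.7 × 1.341021 = 6.3028
wool: 10.3 × (13.24/10.27) = 10.3 × 1.289192 = 13.2787
timber: 9.0 × (564.28/490.39) = 9.0 × 1.150676 = 10.3561
fertiliser: 25.3 × (473.85/564.62) = 25.3 × 0.839237 = 21.2327
rubber: 9.7 × (2.29/1.93) = 9.7 × 1.186528 = 11.5093
Index = Σ wᵢ·(p₁ᵢ/p₀ᵢ) = 47.6486 + 6.3028 + 13.2787 + 10.3561 + 21.2327 + 11.5093 = 110.3282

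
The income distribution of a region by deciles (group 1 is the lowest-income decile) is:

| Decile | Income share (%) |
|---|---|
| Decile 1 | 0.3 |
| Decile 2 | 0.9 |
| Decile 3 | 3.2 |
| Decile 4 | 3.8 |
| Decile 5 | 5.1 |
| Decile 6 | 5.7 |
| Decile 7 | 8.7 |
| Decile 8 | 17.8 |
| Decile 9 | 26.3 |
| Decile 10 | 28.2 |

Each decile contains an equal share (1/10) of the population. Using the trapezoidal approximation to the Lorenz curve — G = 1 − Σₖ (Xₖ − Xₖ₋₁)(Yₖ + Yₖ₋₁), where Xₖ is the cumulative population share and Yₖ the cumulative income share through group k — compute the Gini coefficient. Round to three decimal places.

Cumulative income shares Yₖ: 0.0030, 0.0120, 0.0440, 0.0820, 0.1330, 0.1900, 0.2770, 0.4550, 0.7180, 1.0000
Σ (Xₖ−Xₖ₋₁)(Yₖ+Yₖ₋₁) = (1/10)(0.0030+0.0000) + (1/10)(0.0120+0.0030) + (1/10)(0.0440+0.0120) + (1/10)(0.0820+0.0440) + (1/10)(0.1330+0.0820) + (1/10)(0.1900+0.1330) + (1/10)(0.2770+0.1900) + (1/10)(0.4550+0.2770) + (1/10)(0.7180+0.4550) + (1/10)(1.0000+0.7180)
  = 0.0003 + 0.0015 + 0.0056 + 0.0126 + 0.0215 + 0.0323 + 0.0467 + 0.0732 + 0.1173 + 0.1718 = 0.4828
G = 1 − 0.4828 = 0.5172

0.517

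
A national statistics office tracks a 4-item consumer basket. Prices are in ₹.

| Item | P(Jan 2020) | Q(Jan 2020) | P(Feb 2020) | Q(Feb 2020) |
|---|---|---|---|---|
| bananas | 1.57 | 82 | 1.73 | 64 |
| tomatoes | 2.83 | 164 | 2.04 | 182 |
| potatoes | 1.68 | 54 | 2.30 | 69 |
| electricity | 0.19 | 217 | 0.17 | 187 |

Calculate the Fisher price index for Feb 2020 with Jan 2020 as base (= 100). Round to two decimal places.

87.82

Laspeyres component (base-period weights):
ΣP(Feb 2020)Q(Jan 2020) = 1.73×82 + 2.04×164 + 2.30×54 + 0.17×217 = 141.86 + 334.56 + 124.2 + 36.89 = 637.51
ΣP(Jan 2020)Q(Jan 2020) = 1.57×82 + 2.83×164 + 1.68×54 + 0.19×217 = 128.74 + 464.12 + 90.72 + 41.23 = 724.81
L = 637.51 / 724.81 × 100 = 87.9555
Paasche component (current-period weights):
ΣP(Feb 2020)Q(Feb 2020) = 1.73×64 + 2.04×182 + 2.30×69 + 0.17×187 = 110.72 + 371.28 + 158.7 + 31.79 = 672.49
ΣP(Jan 2020)Q(Feb 2020) = 1.57×64 + 2.83×182 + 1.68×69 + 0.19×187 = 100.48 + 515.06 + 115.92 + 35.53 = 766.99
P = 672.49 / 766.99 × 100 = 87.6791
Fisher = √(L × P) = √(87.9555 × 87.6791) = 87.8172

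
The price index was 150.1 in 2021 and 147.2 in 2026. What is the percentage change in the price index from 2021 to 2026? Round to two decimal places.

-1.93%

Change = (147.2 − 150.1) / 150.1 × 100
       = -2.9 / 150.1 × 100 = -1.9320%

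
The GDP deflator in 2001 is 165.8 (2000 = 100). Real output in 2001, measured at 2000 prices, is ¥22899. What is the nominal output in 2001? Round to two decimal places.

37966.54

Nominal = Real × (Index/100) = 22899 × (165.8/100)
        = 22899 × 1.658 = 37966.5420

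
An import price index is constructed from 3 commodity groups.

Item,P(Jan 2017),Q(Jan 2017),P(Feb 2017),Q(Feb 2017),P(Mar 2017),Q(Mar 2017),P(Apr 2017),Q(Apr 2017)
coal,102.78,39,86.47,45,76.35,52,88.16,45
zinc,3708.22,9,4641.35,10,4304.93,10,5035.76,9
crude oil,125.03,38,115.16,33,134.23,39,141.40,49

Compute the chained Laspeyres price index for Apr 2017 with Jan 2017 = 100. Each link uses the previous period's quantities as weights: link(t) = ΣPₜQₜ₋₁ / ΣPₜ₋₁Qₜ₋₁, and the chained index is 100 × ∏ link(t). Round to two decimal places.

127.96

Link Jan 2017→Feb 2017:
ΣP(Feb 2017)Q(Jan 2017) = 86.47×39 + 4641.35×9 + 115.16×38 = 3372.33 + 41772.15 + 4376.08 = 49520.56
ΣP(Jan 2017)Q(Jan 2017) = 102.78×39 + 3708.22×9 + 125.03×38 = 4008.42 + 33373.98 + 4751.14 = 42133.54
link = 49520.56/42133.54 = 1.175324
Link Feb 2017→Mar 2017:
ΣP(Mar 2017)Q(Feb 2017) = 76.35×45 + 4304.93×10 + 134.23×33 = 3435.75 + 43049.3 + 4429.59 = 50914.64
ΣP(Feb 2017)Q(Feb 2017) = 86.47×45 + 4641.35×10 + 115.16×33 = 3891.15 + 46413.5 + 3800.28 = 54104.93
link = 50914.64/54104.93 = 0.941035
Link Mar 2017→Apr 2017:
ΣP(Apr 2017)Q(Mar 2017) = 88.16×52 + 5035.76×10 + 141.40×39 = 4584.32 + 50357.6 + 5514.6 = 60456.52
ΣP(Mar 2017)Q(Mar 2017) = 76.35×52 + 4304.93×10 + 134.23×39 = 3970.2 + 43049.3 + 5234.97 = 52254.47
link = 60456.52/52254.47 = 1.156964
Chained index = 100 × 1.175324 × 0.941035 × 1.156964 = 127.9626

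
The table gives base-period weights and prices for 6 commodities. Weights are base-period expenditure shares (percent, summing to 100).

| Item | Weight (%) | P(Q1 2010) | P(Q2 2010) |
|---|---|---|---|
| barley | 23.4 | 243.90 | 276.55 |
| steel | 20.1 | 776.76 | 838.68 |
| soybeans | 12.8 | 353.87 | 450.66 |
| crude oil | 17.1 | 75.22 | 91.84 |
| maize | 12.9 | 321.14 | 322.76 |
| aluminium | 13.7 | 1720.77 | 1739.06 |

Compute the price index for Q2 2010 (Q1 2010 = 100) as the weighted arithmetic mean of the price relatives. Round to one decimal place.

112.2

barley: 23.4 × (276.55/243.90) = 23.4 × 1.133866 = 26.5325
steel: 20.1 × (838.68/776.76) = 20.1 × 1.079716 = 21.7023
soybeans: 12.8 × (450.66/353.87) = 12.8 × 1.273519 = 16.3010
crude oil: 17.1 × (91.84/75.22) = 17.1 × 1.220952 = 20.8783
maize: 12.9 × (322.76/321.14) = 12.9 × 1.005045 = 12.9651
aluminium: 13.7 × (1739.06/1720.77) = 13.7 × 1.010629 = 13.8456
Index = Σ wᵢ·(p₁ᵢ/p₀ᵢ) = 26.5325 + 21.7023 + 16.3010 + 20.8783 + 12.9651 + 13.8456 = 112.2248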